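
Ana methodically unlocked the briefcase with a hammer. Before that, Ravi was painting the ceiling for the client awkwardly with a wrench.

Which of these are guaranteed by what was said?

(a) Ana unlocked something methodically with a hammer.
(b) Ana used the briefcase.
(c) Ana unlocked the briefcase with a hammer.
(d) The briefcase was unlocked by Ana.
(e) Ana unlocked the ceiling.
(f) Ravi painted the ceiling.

(a), (c), (d)

(a) Entailed — this follows by dropping conjuncts from the unlocking event's description.
(b) Not entailed — the briefcase is the patient, not an instrument — Ana used a hammer.
(c) Entailed — the original entails any weakening of itself; this just drops 'methodically'.
(d) Entailed — dropping 'methodically', 'with a hammer' leaves a sub-description the original still satisfies.
(e) Not entailed — Ana unlocked the briefcase, not the ceiling; the ceiling belongs to the painting event.
(f) Not entailed — 'was painting' is progressive on an accomplishment; it does not entail the completed 'painted'.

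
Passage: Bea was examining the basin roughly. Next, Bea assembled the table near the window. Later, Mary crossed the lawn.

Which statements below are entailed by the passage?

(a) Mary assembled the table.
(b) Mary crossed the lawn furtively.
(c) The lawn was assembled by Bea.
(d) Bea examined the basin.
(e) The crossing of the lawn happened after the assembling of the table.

(d), (e)

(a) Not entailed — the passage has Bea assembling the table, not Mary.
(b) Not entailed — 'furtively' adds information not in the original event.
(c) Not entailed — Bea assembled the table, not the lawn; the lawn belongs to the crossing event.
(d) Entailed — 'examine' is an activity; 'was examining' entails that some examining happened, so 'examined' holds.
(e) Entailed — the narrative places the assembling before the crossing.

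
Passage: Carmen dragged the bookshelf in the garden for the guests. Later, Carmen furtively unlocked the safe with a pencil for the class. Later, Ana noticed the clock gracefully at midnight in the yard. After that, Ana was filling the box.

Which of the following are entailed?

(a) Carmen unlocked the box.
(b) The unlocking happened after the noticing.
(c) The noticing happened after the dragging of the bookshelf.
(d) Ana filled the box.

(a) Not entailed — Carmen unlocked the safe, not the box; the box belongs to the filling event.
(b) Not entailed — the narrative places the unlocking before the noticing, not after.
(c) Entailed — the narrative places the dragging before the noticing.
(d) Not entailed — 'was filling' is progressive on an accomplishment; it does not entail the completed 'filled'.

(c)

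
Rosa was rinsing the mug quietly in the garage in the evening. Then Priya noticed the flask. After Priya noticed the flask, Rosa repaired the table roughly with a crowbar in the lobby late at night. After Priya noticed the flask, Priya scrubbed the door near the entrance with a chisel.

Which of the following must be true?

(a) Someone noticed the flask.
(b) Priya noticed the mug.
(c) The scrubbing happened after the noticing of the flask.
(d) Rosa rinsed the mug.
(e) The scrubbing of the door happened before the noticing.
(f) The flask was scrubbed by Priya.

(a) Entailed — this follows by dropping conjuncts from the noticing event's description.
(b) Not entailed — Priya noticed the flask, not the mug; the mug belongs to the rinsing event.
(c) Entailed — the narrative places the noticing before the scrubbing.
(d) Entailed — 'rinse' is an activity; 'was rinsing' entails that some rinsing happened, so 'rinsed' holds.
(e) Not entailed — the narrative places the noticing before the scrubbing, not after.
(f) Not entailed — Priya scrubbed the door, not the flask; the flask belongs to the noticing event.

(a), (c), (d)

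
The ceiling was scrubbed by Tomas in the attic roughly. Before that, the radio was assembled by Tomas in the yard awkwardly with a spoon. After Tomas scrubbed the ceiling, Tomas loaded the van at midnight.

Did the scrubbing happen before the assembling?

no

The narrative orders the assembling before the scrubbing.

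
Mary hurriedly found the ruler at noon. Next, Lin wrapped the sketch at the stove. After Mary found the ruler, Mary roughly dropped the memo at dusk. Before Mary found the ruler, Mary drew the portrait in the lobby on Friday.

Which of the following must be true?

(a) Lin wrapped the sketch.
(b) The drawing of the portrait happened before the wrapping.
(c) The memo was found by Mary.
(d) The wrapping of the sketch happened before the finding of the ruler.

(a) Entailed — this follows by dropping conjuncts from the wrapping event's description.
(b) Entailed — the narrative places the drawing before the wrapping.
(c) Not entailed — Mary found the ruler, not the memo; the memo belongs to the dropping event.
(d) Not entailed — the narrative places the finding before the wrapping, not after.

(a), (b)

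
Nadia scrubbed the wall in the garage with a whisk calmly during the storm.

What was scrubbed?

'the wall' marks the patient of the scrubbing event.

the wall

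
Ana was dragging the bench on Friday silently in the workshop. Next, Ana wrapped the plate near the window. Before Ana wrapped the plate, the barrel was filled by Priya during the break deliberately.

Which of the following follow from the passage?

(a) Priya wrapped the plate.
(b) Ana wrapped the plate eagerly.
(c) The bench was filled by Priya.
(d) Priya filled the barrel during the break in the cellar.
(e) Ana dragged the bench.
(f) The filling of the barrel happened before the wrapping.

(a) Not entailed — the passage has Ana wrapping the plate, not Priya.
(b) Not entailed — 'eagerly' adds information not in the original event.
(c) Not entailed — Priya filled the barrel, not the bench; the bench belongs to the dragging event.
(d) Not entailed — 'in the cellar' adds information not in the original event.
(e) Entailed — 'drag' is an activity; 'was dragging' entails that some dragging happened, so 'dragged' holds.
(f) Entailed — the narrative places the filling before the wrapping.

(e), (f)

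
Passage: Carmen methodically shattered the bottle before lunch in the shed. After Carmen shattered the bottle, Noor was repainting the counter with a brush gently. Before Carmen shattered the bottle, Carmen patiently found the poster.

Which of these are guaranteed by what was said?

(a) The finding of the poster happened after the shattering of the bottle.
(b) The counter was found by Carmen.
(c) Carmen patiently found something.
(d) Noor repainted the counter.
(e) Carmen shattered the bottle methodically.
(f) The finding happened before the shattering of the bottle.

(c), (e), (f)

(a) Not entailed — the narrative places the finding before the shattering, not after.
(b) Not entailed — Carmen found the poster, not the counter; the counter belongs to the repainting event.
(c) Entailed — this follows by dropping conjuncts from the finding event's description.
(d) Not entailed — 'was repainting' is progressive on an accomplishment; it does not entail the completed 'repainted'.
(e) Entailed — every conjunct here is already in the original shattering event.
(f) Entailed — the narrative places the finding before the shattering.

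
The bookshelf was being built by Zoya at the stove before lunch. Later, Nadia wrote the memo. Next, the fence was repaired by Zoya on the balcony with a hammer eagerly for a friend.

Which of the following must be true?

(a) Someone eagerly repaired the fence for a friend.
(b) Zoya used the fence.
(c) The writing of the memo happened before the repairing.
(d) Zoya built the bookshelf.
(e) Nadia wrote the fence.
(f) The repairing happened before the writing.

(a), (c)

(a) Entailed — this follows by dropping conjuncts from the repairing event's description.
(b) Not entailed — the fence is the patient, not an instrument — Zoya used a hammer.
(c) Entailed — the narrative places the writing before the repairing.
(d) Not entailed — 'was building' is progressive on an accomplishment; it does not entail the completed 'built'.
(e) Not entailed — Nadia wrote the memo, not the fence; the fence belongs to the repairing event.
(f) Not entailed — the narrative places the writing before the repairing, not after.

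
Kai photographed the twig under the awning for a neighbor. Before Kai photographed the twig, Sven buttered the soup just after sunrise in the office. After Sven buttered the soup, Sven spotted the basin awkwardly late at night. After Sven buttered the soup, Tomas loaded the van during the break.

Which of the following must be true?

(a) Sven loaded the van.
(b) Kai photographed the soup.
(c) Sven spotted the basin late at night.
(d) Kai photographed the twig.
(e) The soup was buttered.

(c), (d), (e)

(a) Not entailed — the passage has Tomas loading the van, not Sven.
(b) Not entailed — Kai photographed the twig, not the soup; the soup belongs to the buttering event.
(c) Entailed — every conjunct here is already in the original spotting event.
(d) Entailed — this follows by dropping conjuncts from the photographing event's description.
(e) Entailed — every conjunct here is already in the original buttering event.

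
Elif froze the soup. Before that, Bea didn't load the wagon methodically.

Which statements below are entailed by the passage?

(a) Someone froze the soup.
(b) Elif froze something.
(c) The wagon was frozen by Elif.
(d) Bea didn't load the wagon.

(a), (b)

(a) Entailed — generalizing the agent leaves a sub-description the original still satisfies.
(b) Entailed — this follows by dropping conjuncts from the freezing event's description.
(c) Not entailed — Elif froze the soup, not the wagon; the wagon belongs to the loading event.
(d) Not entailed — dropping 'methodically' under negation is not valid — the original leaves open that Bea loaded the wagon some other way.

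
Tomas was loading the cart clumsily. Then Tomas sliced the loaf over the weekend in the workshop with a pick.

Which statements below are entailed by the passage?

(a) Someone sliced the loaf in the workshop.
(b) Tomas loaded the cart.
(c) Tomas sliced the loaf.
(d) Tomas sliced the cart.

(a), (c)

(a) Entailed — dropping 'over the weekend', 'with a pick' and generalizing the agent leaves a sub-description the original still satisfies.
(b) Not entailed — 'was loading' is progressive on an accomplishment; it does not entail the completed 'loaded'.
(c) Entailed — this follows by dropping conjuncts from the slicing event's description.
(d) Not entailed — Tomas sliced the loaf, not the cart; the cart belongs to the loading event.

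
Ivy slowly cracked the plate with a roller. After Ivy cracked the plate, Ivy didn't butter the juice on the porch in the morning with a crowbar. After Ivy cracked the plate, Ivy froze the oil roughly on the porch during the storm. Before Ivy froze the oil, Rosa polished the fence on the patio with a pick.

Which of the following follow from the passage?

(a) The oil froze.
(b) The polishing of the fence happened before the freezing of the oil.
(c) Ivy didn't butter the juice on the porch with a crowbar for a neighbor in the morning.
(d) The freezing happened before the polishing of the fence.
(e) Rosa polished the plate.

(a), (b), (c)

(a) Entailed — 'Ivy froze the oil' is causative; it entails the inchoative 'the oil froze'.
(b) Entailed — the narrative places the polishing before the freezing.
(c) Entailed — under negation, adding a further restriction is entailed: if no such buttering event occurred, none occurred for a neighbor either.
(d) Not entailed — the narrative places the polishing before the freezing, not after.
(e) Not entailed — Rosa polished the fence, not the plate; the plate belongs to the cracking event.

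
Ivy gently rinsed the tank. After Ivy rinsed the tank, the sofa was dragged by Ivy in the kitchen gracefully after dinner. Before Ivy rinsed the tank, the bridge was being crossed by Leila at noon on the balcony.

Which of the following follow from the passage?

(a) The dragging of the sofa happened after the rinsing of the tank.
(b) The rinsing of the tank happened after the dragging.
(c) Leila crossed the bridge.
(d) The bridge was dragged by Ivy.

(a) Entailed — the narrative places the rinsing before the dragging.
(b) Not entailed — the narrative places the rinsing before the dragging, not after.
(c) Not entailed — 'was crossing' is progressive on an accomplishment; it does not entail the completed 'crossed'.
(d) Not entailed — Ivy dragged the sofa, not the bridge; the bridge belongs to the crossing event.

(a)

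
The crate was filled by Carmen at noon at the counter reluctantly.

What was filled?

the crate

'the crate' marks the patient of the filling event.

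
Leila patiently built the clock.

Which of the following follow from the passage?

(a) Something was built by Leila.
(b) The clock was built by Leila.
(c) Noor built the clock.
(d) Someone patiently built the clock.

(a) Entailed — this follows by dropping conjuncts from the building event's description.
(b) Entailed — the original entails any weakening of itself; this just drops 'patiently'.
(c) Not entailed — the passage has Leila building the clock, not Noor.
(d) Entailed — this follows by dropping conjuncts from the building event's description.

(a), (b), (d)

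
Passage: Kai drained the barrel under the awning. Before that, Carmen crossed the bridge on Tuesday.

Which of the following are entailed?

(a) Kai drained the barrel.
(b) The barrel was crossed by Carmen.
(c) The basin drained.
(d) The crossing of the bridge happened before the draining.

(a) Entailed — the original entails any weakening of itself; this just drops 'under the awning'.
(b) Not entailed — Carmen crossed the bridge, not the barrel; the barrel belongs to the draining event.
(c) Not entailed — the barrel is what drained, not the basin.
(d) Entailed — the narrative places the crossing before the draining.

(a), (d)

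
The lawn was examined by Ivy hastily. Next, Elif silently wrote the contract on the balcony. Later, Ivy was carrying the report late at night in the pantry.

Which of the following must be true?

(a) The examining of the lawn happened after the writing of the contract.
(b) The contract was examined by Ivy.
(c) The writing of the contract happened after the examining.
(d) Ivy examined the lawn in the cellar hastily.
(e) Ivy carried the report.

(a) Not entailed — the narrative places the examining before the writing, not after.
(b) Not entailed — Ivy examined the lawn, not the contract; the contract belongs to the writing event.
(c) Entailed — the narrative places the examining before the writing.
(d) Not entailed — 'in the cellar' adds information not in the original event.
(e) Entailed — 'carry' is an activity; 'was carrying' entails that some carrying happened, so 'carried' holds.

(c), (e)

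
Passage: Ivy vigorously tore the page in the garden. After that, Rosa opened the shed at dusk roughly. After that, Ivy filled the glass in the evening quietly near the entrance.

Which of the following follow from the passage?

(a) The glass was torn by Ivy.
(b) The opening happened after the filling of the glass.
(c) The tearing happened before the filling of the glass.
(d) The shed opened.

(a) Not entailed — Ivy tore the page, not the glass; the glass belongs to the filling event.
(b) Not entailed — the narrative places the opening before the filling, not after.
(c) Entailed — the narrative places the tearing before the filling.
(d) Entailed — 'Rosa opened the shed' is causative; it entails the inchoative 'the shed opened'.

(c), (d)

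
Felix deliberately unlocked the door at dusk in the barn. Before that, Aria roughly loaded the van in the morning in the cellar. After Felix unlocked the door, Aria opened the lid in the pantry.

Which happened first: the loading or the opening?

The connectives place the loading before the opening.

the loading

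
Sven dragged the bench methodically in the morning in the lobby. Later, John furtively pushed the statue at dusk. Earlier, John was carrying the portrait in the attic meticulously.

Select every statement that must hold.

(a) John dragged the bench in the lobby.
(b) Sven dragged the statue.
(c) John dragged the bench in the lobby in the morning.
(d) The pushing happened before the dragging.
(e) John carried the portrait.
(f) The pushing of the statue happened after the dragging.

(e), (f)

(a) Not entailed — the passage has Sven dragging the bench, not John.
(b) Not entailed — Sven dragged the bench, not the statue; the statue belongs to the pushing event.
(c) Not entailed — the passage has Sven dragging the bench, not John.
(d) Not entailed — the narrative places the dragging before the pushing, not after.
(e) Entailed — 'carry' is an activity; 'was carrying' entails that some carrying happened, so 'carried' holds.
(f) Entailed — the narrative places the dragging before the pushing.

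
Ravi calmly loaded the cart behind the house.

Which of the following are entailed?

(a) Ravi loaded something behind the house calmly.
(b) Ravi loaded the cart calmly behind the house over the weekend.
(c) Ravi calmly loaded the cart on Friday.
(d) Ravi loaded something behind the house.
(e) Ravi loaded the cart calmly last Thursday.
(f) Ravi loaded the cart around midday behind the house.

(a) Entailed — every conjunct here is already in the original loading event.
(b) Not entailed — 'over the weekend' adds information not in the original event.
(c) Not entailed — 'on Friday' adds information not in the original event.
(d) Entailed — the original entails any weakening of itself; this just drops 'calmly' and generalizes the patient.
(e) Not entailed — 'last Thursday' adds information not in the original event.
(f) Not entailed — 'around midday' adds information not in the original event.

(a), (d)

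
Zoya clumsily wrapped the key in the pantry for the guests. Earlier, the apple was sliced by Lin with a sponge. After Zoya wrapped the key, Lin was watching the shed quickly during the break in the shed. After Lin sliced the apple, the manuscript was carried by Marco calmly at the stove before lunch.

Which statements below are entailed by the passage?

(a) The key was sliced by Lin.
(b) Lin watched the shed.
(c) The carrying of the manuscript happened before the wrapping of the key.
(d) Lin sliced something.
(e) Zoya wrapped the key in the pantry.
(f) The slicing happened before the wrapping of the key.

(b), (d), (e), (f)

(a) Not entailed — Lin sliced the apple, not the key; the key belongs to the wrapping event.
(b) Entailed — 'watch' is an activity; 'was watching' entails that some watching happened, so 'watched' holds.
(c) Not entailed — the narrative doesn't order the carrying relative to the wrapping.
(d) Entailed — dropping 'with a sponge' and generalizing the patient leaves a sub-description the original still satisfies.
(e) Entailed — every conjunct here is already in the original wrapping event.
(f) Entailed — the narrative places the slicing before the wrapping.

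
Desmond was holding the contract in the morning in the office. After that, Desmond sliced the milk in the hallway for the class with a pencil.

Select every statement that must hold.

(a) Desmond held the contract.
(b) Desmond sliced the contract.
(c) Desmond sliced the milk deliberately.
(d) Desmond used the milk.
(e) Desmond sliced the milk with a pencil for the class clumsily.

(a) Entailed — 'hold' is an activity; 'was holding' entails that some holding happened, so 'held' holds.
(b) Not entailed — Desmond sliced the milk, not the contract; the contract belongs to the holding event.
(c) Not entailed — 'deliberately' adds information not in the original event.
(d) Not entailed — the milk is the patient, not an instrument — Desmond used a pencil.
(e) Not entailed — 'clumsily' adds information not in the original event.

(a)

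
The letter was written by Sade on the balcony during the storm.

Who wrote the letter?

'Sade' marks the agent of the writing event.

Sade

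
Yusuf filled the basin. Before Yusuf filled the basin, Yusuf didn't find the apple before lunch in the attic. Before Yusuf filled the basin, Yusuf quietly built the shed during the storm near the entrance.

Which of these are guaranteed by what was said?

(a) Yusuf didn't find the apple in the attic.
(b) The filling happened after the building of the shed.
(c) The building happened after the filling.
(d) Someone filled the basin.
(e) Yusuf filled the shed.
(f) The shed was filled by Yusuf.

(b), (d)

(a) Not entailed — dropping 'before lunch' under negation is not valid — the original leaves open that Yusuf found the apple some other way.
(b) Entailed — the narrative places the building before the filling.
(c) Not entailed — the narrative places the building before the filling, not after.
(d) Entailed — the original entails any weakening of itself; this just generalizes the agent.
(e) Not entailed — Yusuf filled the basin, not the shed; the shed belongs to the building event.
(f) Not entailed — Yusuf filled the basin, not the shed; the shed belongs to the building event.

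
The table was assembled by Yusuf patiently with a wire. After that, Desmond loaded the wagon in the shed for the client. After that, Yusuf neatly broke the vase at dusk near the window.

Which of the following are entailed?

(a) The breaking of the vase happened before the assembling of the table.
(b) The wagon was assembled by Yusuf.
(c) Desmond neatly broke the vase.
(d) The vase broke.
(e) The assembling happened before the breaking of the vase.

(a) Not entailed — the narrative places the assembling before the breaking, not after.
(b) Not entailed — Yusuf assembled the table, not the wagon; the wagon belongs to the loading event.
(c) Not entailed — the passage has Yusuf breaking the vase, not Desmond.
(d) Entailed — 'Yusuf broke the vase' is causative; it entails the inchoative 'the vase broke'.
(e) Entailed — the narrative places the assembling before the breaking.

(d), (e)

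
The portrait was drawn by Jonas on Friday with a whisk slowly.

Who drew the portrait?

Jonas

'Jonas' marks the agent of the drawing event.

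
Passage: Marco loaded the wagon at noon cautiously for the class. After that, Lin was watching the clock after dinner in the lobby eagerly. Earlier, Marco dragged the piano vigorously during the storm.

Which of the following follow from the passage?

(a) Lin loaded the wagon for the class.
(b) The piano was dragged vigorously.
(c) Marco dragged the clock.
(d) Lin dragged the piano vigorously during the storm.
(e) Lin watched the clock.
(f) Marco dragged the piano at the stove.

(a) Not entailed — the passage has Marco loading the wagon, not Lin.
(b) Entailed — dropping 'during the storm' and generalizing the agent leaves a sub-description the original still satisfies.
(c) Not entailed — Marco dragged the piano, not the clock; the clock belongs to the watching event.
(d) Not entailed — the passage has Marco dragging the piano, not Lin.
(e) Entailed — 'watch' is an activity; 'was watching' entails that some watching happened, so 'watched' holds.
(f) Not entailed — 'at the stove' adds information not in the original event.

(b), (e)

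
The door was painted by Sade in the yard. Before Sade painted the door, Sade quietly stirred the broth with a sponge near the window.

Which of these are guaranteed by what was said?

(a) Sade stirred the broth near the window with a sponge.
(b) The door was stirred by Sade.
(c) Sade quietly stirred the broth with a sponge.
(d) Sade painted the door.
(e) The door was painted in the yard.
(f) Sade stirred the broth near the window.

(a), (c), (d), (e), (f)

(a) Entailed — this follows by dropping conjuncts from the stirring event's description.
(b) Not entailed — Sade stirred the broth, not the door; the door belongs to the painting event.
(c) Entailed — every conjunct here is already in the original stirring event.
(d) Entailed — the original entails any weakening of itself; this just drops 'in the yard'.
(e) Entailed — this follows by dropping conjuncts from the painting event's description.
(f) Entailed — dropping 'quietly', 'with a sponge' leaves a sub-description the original still satisfies.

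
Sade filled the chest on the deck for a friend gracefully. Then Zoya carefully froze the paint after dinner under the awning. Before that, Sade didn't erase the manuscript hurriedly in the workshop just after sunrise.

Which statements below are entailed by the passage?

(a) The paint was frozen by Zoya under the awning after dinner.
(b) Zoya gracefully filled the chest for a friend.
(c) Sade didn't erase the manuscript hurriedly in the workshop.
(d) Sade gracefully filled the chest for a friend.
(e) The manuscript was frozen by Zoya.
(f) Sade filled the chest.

(a), (d), (f)

(a) Entailed — dropping 'carefully' leaves a sub-description the original still satisfies.
(b) Not entailed — the passage has Sade filling the chest, not Zoya.
(c) Not entailed — dropping 'just after sunrise' under negation is not valid — the original leaves open that Sade erased the manuscript some other way.
(d) Entailed — this follows by dropping conjuncts from the filling event's description.
(e) Not entailed — Zoya froze the paint, not the manuscript; the manuscript belongs to the erasing event.
(f) Entailed — dropping 'on the deck', 'gracefully', 'for a friend' leaves a sub-description the original still satisfies.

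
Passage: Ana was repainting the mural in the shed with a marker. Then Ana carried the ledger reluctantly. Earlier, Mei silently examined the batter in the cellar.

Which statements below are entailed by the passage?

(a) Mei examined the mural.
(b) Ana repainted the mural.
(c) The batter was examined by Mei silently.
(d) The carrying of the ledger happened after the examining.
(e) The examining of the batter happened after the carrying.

(a) Not entailed — Mei examined the batter, not the mural; the mural belongs to the repainting event.
(b) Not entailed — 'was repainting' is progressive on an accomplishment; it does not entail the completed 'repainted'.
(c) Entailed — every conjunct here is already in the original examining event.
(d) Entailed — the narrative places the examining before the carrying.
(e) Not entailed — the narrative places the examining before the carrying, not after.

(c), (d)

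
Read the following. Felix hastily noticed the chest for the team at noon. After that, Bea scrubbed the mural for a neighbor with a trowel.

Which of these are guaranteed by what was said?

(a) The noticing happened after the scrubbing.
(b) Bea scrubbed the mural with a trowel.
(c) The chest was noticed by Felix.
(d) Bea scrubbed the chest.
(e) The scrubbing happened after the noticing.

(b), (c), (e)

(a) Not entailed — the narrative places the noticing before the scrubbing, not after.
(b) Entailed — the original entails any weakening of itself; this just drops 'for a neighbor'.
(c) Entailed — dropping 'at noon', 'hastily', 'for the team' leaves a sub-description the original still satisfies.
(d) Not entailed — Bea scrubbed the mural, not the chest; the chest belongs to the noticing event.
(e) Entailed — the narrative places the noticing before the scrubbing.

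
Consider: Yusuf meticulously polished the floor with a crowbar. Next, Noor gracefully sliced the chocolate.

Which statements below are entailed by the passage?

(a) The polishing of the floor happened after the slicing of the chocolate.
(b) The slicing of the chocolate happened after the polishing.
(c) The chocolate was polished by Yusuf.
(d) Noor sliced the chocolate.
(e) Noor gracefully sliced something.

(a) Not entailed — the narrative places the polishing before the slicing, not after.
(b) Entailed — the narrative places the polishing before the slicing.
(c) Not entailed — Yusuf polished the floor, not the chocolate; the chocolate belongs to the slicing event.
(d) Entailed — the original entails any weakening of itself; this just drops 'gracefully'.
(e) Entailed — generalizing the patient leaves a sub-description the original still satisfies.

(b), (d), (e)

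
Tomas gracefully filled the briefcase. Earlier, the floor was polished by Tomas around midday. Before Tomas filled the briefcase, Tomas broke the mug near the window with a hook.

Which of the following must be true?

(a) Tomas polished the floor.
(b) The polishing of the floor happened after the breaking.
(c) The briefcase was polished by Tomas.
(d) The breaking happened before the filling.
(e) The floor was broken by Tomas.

(a), (d)

(a) Entailed — dropping 'around midday' leaves a sub-description the original still satisfies.
(b) Not entailed — the narrative doesn't order the breaking relative to the polishing.
(c) Not entailed — Tomas polished the floor, not the briefcase; the briefcase belongs to the filling event.
(d) Entailed — the narrative places the breaking before the filling.
(e) Not entailed — Tomas broke the mug, not the floor; the floor belongs to the polishing event.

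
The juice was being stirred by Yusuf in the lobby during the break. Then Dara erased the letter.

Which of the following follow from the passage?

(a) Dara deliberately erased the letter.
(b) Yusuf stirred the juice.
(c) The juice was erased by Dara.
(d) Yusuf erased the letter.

(a) Not entailed — 'deliberately' adds information not in the original event.
(b) Entailed — 'stir' is an activity; 'was stirring' entails that some stirring happened, so 'stirred' holds.
(c) Not entailed — Dara erased the letter, not the juice; the juice belongs to the stirring event.
(d) Not entailed — the passage has Dara erasing the letter, not Yusuf.

(b)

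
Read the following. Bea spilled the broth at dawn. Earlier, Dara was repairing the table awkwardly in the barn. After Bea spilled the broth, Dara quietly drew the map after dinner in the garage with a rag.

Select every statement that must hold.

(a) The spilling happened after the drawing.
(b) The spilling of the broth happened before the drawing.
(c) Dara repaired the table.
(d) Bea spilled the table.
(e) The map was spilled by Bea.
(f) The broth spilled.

(b), (f)

(a) Not entailed — the narrative places the spilling before the drawing, not after.
(b) Entailed — the narrative places the spilling before the drawing.
(c) Not entailed — 'was repairing' is progressive on an accomplishment; it does not entail the completed 'repaired'.
(d) Not entailed — Bea spilled the broth, not the table; the table belongs to the repairing event.
(e) Not entailed — Bea spilled the broth, not the map; the map belongs to the drawing event.
(f) Entailed — 'Bea spilled the broth' is causative; it entails the inchoative 'the broth spilled'.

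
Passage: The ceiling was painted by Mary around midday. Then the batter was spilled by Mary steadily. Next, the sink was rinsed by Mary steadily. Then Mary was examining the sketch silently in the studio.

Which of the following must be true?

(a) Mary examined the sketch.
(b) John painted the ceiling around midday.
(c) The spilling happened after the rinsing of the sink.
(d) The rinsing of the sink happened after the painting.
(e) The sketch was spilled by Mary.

(a) Entailed — 'examine' is an activity; 'was examining' entails that some examining happened, so 'examined' holds.
(b) Not entailed — the passage has Mary painting the ceiling, not John.
(c) Not entailed — the narrative places the spilling before the rinsing, not after.
(d) Entailed — the narrative places the painting before the rinsing.
(e) Not entailed — Mary spilled the batter, not the sketch; the sketch belongs to the examining event.

(a), (d)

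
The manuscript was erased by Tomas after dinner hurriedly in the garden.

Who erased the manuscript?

'Tomas' marks the agent of the erasing event.

Tomas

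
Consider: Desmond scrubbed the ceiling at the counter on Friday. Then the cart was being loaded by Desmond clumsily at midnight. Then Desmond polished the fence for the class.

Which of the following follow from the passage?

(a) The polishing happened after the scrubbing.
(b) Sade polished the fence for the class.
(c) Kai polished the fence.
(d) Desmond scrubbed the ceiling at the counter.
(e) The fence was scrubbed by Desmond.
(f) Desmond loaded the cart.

(a) Entailed — the narrative places the scrubbing before the polishing.
(b) Not entailed — the passage has Desmond polishing the fence, not Sade.
(c) Not entailed — the passage has Desmond polishing the fence, not Kai.
(d) Entailed — every conjunct here is already in the original scrubbing event.
(e) Not entailed — Desmond scrubbed the ceiling, not the fence; the fence belongs to the polishing event.
(f) Not entailed — 'was loading' is progressive on an accomplishment; it does not entail the completed 'loaded'.

(a), (d)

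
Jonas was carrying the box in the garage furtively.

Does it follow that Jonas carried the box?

'carry' is atelic; if Jonas was carrying the box, then Jonas carried the box (for some time).

yes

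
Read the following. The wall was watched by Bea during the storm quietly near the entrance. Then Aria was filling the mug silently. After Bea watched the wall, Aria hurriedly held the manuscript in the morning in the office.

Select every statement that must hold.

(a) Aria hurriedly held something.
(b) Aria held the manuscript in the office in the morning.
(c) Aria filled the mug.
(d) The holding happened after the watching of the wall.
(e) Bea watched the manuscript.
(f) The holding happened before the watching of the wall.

(a) Entailed — every conjunct here is already in the original holding event.
(b) Entailed — the original entails any weakening of itself; this just drops 'hurriedly'.
(c) Not entailed — 'was filling' is progressive on an accomplishment; it does not entail the completed 'filled'.
(d) Entailed — the narrative places the watching before the holding.
(e) Not entailed — Bea watched the wall, not the manuscript; the manuscript belongs to the holding event.
(f) Not entailed — the narrative places the watching before the holding, not after.

(a), (b), (d)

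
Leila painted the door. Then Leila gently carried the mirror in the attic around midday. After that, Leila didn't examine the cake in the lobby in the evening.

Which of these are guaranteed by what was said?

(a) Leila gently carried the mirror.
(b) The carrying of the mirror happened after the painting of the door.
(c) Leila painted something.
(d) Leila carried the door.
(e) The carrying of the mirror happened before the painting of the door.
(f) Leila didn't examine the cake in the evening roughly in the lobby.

(a) Entailed — the original entails any weakening of itself; this just drops 'around midday', 'in the attic'.
(b) Entailed — the narrative places the painting before the carrying.
(c) Entailed — generalizing the patient leaves a sub-description the original still satisfies.
(d) Not entailed — Leila carried the mirror, not the door; the door belongs to the painting event.
(e) Not entailed — the narrative places the painting before the carrying, not after.
(f) Entailed — under negation, adding a further restriction is entailed: if no such examining event occurred, none occurred roughly either.

(a), (b), (c), (f)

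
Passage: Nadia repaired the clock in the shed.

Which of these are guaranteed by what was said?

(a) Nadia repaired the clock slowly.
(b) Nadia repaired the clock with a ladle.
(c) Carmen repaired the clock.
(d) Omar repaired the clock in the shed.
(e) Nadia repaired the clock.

(e)

(a) Not entailed — 'slowly' adds information not in the original event.
(b) Not entailed — 'with a ladle' adds information not in the original event.
(c) Not entailed — the passage has Nadia repairing the clock, not Carmen.
(d) Not entailed — the passage has Nadia repairing the clock, not Omar.
(e) Entailed — dropping 'in the shed' leaves a sub-description the original still satisfies.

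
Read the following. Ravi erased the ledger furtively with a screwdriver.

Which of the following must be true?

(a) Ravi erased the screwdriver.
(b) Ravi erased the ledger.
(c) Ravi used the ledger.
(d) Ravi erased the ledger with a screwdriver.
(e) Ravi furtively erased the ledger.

(a) Not entailed — the screwdriver is the instrument, not what was erased.
(b) Entailed — dropping 'furtively', 'with a screwdriver' leaves a sub-description the original still satisfies.
(c) Not entailed — the ledger is the patient, not an instrument — Ravi used a screwdriver.
(d) Entailed — the original entails any weakening of itself; this just drops 'furtively'.
(e) Entailed — the original entails any weakening of itself; this just drops 'with a screwdriver'.

(b), (d), (e)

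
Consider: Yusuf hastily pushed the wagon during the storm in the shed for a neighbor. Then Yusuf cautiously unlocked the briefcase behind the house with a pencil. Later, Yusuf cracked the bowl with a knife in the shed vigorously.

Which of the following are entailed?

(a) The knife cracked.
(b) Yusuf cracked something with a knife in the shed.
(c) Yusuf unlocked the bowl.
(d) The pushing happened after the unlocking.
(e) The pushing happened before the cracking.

(b), (e)

(a) Not entailed — the bowl is what cracked, not the knife.
(b) Entailed — dropping 'vigorously' and generalizing the patient leaves a sub-description the original still satisfies.
(c) Not entailed — Yusuf unlocked the briefcase, not the bowl; the bowl belongs to the cracking event.
(d) Not entailed — the narrative places the pushing before the unlocking, not after.
(e) Entailed — the narrative places the pushing before the cracking.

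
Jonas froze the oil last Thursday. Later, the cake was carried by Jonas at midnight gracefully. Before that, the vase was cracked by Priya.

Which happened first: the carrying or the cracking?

The connectives place the cracking before the carrying.

the cracking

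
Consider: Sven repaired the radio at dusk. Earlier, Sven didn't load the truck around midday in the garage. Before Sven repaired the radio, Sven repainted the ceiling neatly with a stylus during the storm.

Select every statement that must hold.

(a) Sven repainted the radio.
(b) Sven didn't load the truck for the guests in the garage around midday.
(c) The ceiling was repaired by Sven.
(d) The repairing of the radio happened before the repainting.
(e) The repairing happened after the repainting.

(b), (e)

(a) Not entailed — Sven repainted the ceiling, not the radio; the radio belongs to the repairing event.
(b) Entailed — under negation, adding a further restriction is entailed: if no such loading event occurred, none occurred for the guests either.
(c) Not entailed — Sven repaired the radio, not the ceiling; the ceiling belongs to the repainting event.
(d) Not entailed — the narrative places the repainting before the repairing, not after.
(e) Entailed — the narrative places the repainting before the repairing.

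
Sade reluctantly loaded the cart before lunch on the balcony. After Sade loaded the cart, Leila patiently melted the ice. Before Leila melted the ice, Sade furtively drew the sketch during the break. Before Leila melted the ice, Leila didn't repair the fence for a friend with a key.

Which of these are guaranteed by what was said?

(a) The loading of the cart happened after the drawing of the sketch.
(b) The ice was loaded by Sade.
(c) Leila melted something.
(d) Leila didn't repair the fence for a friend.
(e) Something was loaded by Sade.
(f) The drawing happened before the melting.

(a) Not entailed — the narrative doesn't order the drawing relative to the loading.
(b) Not entailed — Sade loaded the cart, not the ice; the ice belongs to the melting event.
(c) Entailed — this follows by dropping conjuncts from the melting event's description.
(d) Not entailed — dropping 'with a key' under negation is not valid — the original leaves open that Leila repaired the fence some other way.
(e) Entailed — this follows by dropping conjuncts from the loading event's description.
(f) Entailed — the narrative places the drawing before the melting.

(c), (e), (f)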